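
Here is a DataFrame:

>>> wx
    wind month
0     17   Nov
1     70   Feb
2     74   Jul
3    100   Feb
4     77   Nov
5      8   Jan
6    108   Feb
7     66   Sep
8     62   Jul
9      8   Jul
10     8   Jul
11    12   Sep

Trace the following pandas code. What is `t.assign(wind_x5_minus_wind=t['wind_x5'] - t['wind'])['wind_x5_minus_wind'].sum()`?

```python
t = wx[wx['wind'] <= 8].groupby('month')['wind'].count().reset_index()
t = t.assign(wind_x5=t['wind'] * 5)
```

12

filter rows where wind <= 8:
    wind month
5      8   Jan
9      8   Jul
10     8   Jul
group by month, count of wind:
month
Jan    1
Jul    2
Name: wind, dtype: int64
reset_index():
  month  wind
0   Jan     1
1   Jul     2
add column wind_x5 = t['wind'] * 5:
  month  wind  wind_x5
0   Jan     1        5
1   Jul     2       10
add column wind_x5_minus_wind = t['wind_x5'] - t['wind']:
  month  wind  wind_x5  wind_x5_minus_wind
0   Jan     1        5                   4
1   Jul     2       10                   8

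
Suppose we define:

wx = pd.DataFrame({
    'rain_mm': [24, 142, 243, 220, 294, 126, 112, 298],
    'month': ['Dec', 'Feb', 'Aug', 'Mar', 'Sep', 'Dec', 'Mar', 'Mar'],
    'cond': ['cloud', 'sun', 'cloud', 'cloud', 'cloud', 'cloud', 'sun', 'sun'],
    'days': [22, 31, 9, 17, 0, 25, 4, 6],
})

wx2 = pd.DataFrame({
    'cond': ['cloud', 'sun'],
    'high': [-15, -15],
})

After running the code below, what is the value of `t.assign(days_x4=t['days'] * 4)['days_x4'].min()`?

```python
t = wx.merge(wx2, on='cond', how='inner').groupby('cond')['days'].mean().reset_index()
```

merge on 'cond' (how='inner') → 8 rows:
   rain_mm month   cond  days  high
0       24   Dec  cloud    22   -15
1      142   Feb    sun    31   -15
2      243   Aug  cloud     9   -15
3      220   Mar  cloud    17   -15
4      294   Sep  cloud     0   -15
5      126   Dec  cloud    25   -15
6      112   Mar    sun     4   -15
7      298   Mar    sun     6   -15
group by cond, mean of days:
cond
cloud    14.600000
sun      13.666667
Name: days, dtype: float64
reset_index():
    cond       days
0  cloud  14.600000
1    sun  13.666667
add column days_x4 = t['days'] * 4:
    cond       days    days_x4
0  cloud  14.600000  58.400000
1    sun  13.666667  54.666667

54.6666666667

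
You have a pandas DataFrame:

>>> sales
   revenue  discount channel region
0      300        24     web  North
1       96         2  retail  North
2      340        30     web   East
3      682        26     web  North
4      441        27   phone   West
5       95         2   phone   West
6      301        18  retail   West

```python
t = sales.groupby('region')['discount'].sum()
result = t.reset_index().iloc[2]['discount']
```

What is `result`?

group by region, sum of discount:
region
East     30
North    52
West     47
Name: discount, dtype: int64
reset_index():
  region  discount
0   East        30
1  North        52
2   West        47

47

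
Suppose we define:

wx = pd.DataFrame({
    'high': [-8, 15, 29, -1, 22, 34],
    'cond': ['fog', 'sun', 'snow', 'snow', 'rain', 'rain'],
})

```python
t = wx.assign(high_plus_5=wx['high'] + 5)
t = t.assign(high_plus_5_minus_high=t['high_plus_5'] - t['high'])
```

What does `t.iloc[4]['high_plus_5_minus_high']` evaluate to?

add column high_plus_5 = wx['high'] + 5:
   high  cond  high_plus_5
0    -8   fog           -3
1    15   sun           20
2    29  snow           34
3    -1  snow            4
4    22  rain           27
5    34  rain           39
add column high_plus_5_minus_high = t['high_plus_5'] - t['high']:
   high  cond  high_plus_5  high_plus_5_minus_high
0    -8   fog           -3                       5
1    15   sun           20                       5
2    29  snow           34                       5
3    -1  snow            4                       5
4    22  rain           27                       5
5    34  rain           39                       5
Reading off the value at position 4, column 'high_plus_5_minus_high', we get 5.

5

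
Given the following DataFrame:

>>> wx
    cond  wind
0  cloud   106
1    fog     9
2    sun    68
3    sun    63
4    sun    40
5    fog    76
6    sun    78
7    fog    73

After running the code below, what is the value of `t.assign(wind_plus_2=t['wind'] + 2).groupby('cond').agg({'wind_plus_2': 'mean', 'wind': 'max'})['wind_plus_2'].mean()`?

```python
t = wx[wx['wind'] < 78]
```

filter rows where wind < 78:
  cond  wind
1  fog     9
2  sun    68
3  sun    63
4  sun    40
5  fog    76
7  fog    73
add column wind_plus_2 = t['wind'] + 2:
  cond  wind  wind_plus_2
1  fog     9           11
2  sun    68           70
3  sun    63           65
4  sun    40           42
5  fog    76           78
7  fog    73           75
group by cond: mean(wind_plus_2), max(wind):
      wind_plus_2  wind
cond                   
fog     54.666667    76
sun     59.000000    68
The mean of column 'wind_plus_2' is 56.8333333333.

56.8333333333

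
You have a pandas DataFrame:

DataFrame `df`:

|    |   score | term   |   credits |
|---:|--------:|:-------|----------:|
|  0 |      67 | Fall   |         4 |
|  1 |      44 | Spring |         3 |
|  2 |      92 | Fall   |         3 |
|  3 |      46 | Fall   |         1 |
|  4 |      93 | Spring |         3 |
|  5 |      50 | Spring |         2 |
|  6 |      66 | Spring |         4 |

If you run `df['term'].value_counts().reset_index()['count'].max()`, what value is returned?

4

value_counts of term:
term
Spring    4
Fall      3
Name: count, dtype: int64
reset_index():
     term  count
0  Spring      4
1    Fall      3
The max of column 'count' is 4.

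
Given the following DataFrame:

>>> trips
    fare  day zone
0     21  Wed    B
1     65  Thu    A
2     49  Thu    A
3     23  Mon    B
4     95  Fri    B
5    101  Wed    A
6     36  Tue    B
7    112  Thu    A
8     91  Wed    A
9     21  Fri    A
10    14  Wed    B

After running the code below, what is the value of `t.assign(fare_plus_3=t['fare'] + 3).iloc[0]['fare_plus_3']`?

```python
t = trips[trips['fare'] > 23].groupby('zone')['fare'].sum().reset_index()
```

421

filter rows where fare > 23:
   fare  day zone
1    65  Thu    A
2    49  Thu    A
4    95  Fri    B
5   101  Wed    A
6    36  Tue    B
7   112  Thu    A
8    91  Wed    A
group by zone, sum of fare:
zone
A    418
B    131
Name: fare, dtype: int64
reset_index():
  zone  fare
0    A   418
1    B   131
add column fare_plus_3 = t['fare'] + 3:
  zone  fare  fare_plus_3
0    A   418          421
1    B   131          134
Hence 421.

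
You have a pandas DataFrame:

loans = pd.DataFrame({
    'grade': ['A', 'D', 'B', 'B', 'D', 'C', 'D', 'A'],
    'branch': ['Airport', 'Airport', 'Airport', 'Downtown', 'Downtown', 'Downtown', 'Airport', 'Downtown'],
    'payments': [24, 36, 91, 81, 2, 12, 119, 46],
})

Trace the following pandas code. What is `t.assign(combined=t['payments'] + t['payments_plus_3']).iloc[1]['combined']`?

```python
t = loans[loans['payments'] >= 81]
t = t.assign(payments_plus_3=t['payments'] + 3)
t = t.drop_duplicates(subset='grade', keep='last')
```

241

filter rows where payments >= 81:
  grade    branch  payments
2     B   Airport        91
3     B  Downtown        81
6     D   Airport       119
add column payments_plus_3 = t['payments'] + 3:
  grade    branch  payments  payments_plus_3
2     B   Airport        91               94
3     B  Downtown        81               84
6     D   Airport       119              122
drop duplicate grade (keep=last):
  grade    branch  payments  payments_plus_3
3     B  Downtown        81               84
6     D   Airport       119              122
add column combined = t['payments'] + t['payments_plus_3']:
  grade    branch  payments  payments_plus_3  combined
3     B  Downtown        81               84       165
6     D   Airport       119              122       241
Then the value at position 1, column 'combined': 241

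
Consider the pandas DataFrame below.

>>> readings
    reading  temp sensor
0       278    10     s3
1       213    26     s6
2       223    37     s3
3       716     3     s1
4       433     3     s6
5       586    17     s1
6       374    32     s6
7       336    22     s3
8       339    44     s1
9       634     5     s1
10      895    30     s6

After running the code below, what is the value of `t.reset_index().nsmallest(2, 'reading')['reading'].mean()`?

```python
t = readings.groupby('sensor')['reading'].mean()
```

group by sensor, mean of reading:
sensor
s1    568.75
s3    279.00
s6    478.75
Name: reading, dtype: float64
reset_index():
  sensor  reading
0     s1   568.75
1     s3   279.00
2     s6   478.75
take 2 rows with smallest reading:
  sensor  reading
1     s3   279.00
2     s6   478.75
Then the mean of column 'reading': 378.875

378.875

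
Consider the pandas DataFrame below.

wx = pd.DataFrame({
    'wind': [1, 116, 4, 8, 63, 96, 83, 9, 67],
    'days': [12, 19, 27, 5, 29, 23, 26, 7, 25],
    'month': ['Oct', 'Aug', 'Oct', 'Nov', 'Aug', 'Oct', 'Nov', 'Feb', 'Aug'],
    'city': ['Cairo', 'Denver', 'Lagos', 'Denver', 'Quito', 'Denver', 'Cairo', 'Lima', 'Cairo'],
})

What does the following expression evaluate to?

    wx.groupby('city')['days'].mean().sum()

group by city, mean of days:
city
Cairo     21.000000
Denver    15.666667
Lagos     27.000000
Lima       7.000000
Quito     29.000000
Name: days, dtype: float64

99.6666666667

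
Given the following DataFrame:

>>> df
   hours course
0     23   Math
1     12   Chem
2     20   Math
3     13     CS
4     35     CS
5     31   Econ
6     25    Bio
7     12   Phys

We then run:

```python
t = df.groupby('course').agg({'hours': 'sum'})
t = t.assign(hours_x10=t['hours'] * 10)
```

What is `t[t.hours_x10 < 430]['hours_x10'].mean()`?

group by course, sum of hours:
        hours
course       
Bio        25
CS         48
Chem       12
Econ       31
Math       43
Phys       12
add column hours_x10 = t['hours'] * 10:
        hours  hours_x10
course                  
Bio        25        250
CS         48        480
Chem       12        120
Econ       31        310
Math       43        430
Phys       12        120
filter rows where hours_x10 < 430:
        hours  hours_x10
course                  
Bio        25        250
Chem       12        120
Econ       31        310
Phys       12        120
mean of column 'hours_x10' → 200.0

200.0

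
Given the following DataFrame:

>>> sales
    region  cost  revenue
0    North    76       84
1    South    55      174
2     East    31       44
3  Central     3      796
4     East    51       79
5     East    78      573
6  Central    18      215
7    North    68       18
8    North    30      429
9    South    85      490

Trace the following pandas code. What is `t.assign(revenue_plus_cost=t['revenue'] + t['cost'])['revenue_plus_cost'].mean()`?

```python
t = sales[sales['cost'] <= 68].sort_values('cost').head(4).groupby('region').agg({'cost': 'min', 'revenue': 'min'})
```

filter rows where cost <= 68:
    region  cost  revenue
1    South    55      174
2     East    31       44
3  Central     3      796
4     East    51       79
6  Central    18      215
7    North    68       18
8    North    30      429
sort by cost:
    region  cost  revenue
3  Central     3      796
6  Central    18      215
8    North    30      429
2     East    31       44
4     East    51       79
1    South    55      174
7    North    68       18
take first 4 rows:
    region  cost  revenue
3  Central     3      796
6  Central    18      215
8    North    30      429
2     East    31       44
group by region: min(cost), min(revenue):
         cost  revenue
region                
Central     3      215
East       31       44
North      30      429
add column revenue_plus_cost = t['revenue'] + t['cost']:
         cost  revenue  revenue_plus_cost
region                                   
Central     3      215                218
East       31       44                 75
North      30      429                459
Taking the mean of column 'revenue_plus_cost' gives 250.666666667.

250.666666667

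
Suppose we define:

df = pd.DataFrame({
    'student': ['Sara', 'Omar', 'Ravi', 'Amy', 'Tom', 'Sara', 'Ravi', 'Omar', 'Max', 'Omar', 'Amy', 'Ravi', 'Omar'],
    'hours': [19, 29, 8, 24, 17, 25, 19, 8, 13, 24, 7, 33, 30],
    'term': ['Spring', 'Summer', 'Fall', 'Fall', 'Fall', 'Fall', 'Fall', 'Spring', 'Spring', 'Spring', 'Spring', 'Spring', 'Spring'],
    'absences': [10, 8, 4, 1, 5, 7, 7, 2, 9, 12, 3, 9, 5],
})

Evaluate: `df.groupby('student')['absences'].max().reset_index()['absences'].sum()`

group by student, max of absences:
student
Amy      3
Max      9
Omar    12
Ravi     9
Sara    10
Tom      5
Name: absences, dtype: int64
reset_index():
  student  absences
0     Amy         3
1     Max         9
2    Omar        12
3    Ravi         9
4    Sara        10
5     Tom         5
Then the sum of column 'absences': 48

48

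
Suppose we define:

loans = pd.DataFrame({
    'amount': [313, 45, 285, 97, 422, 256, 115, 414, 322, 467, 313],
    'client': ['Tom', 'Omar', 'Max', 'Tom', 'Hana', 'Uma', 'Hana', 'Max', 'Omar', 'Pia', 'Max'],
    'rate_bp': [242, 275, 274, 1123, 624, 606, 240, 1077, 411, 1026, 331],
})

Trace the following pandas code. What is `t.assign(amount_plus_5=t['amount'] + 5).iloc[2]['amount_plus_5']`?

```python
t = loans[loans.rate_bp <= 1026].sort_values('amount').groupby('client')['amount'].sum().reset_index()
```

372

filter rows where rate_bp <= 1026:
    amount client  rate_bp
0      313    Tom      242
1       45   Omar      275
2      285    Max      274
4      422   Hana      624
5      256    Uma      606
6      115   Hana      240
8      322   Omar      411
9      467    Pia     1026
10     313    Max      331
sort by amount:
    amount client  rate_bp
1       45   Omar      275
6      115   Hana      240
5      256    Uma      606
2      285    Max      274
0      313    Tom      242
10     313    Max      331
8      322   Omar      411
4      422   Hana      624
9      467    Pia     1026
group by client, sum of amount:
client
Hana    537
Max     598
Omar    367
Pia     467
Tom     313
Uma     256
Name: amount, dtype: int64
reset_index():
  client  amount
0   Hana     537
1    Max     598
2   Omar     367
3    Pia     467
4    Tom     313
5    Uma     256
add column amount_plus_5 = t['amount'] + 5:
  client  amount  amount_plus_5
0   Hana     537            542
1    Max     598            603
2   Omar     367            372
3    Pia     467            472
4    Tom     313            318
5    Uma     256            261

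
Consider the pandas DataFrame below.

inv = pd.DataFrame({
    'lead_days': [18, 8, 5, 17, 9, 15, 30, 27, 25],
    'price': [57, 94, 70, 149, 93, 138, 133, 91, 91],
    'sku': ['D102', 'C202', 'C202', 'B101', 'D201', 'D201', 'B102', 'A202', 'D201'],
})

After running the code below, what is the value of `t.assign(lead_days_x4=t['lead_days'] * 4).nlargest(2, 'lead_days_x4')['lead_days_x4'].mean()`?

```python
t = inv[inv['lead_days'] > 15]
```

114.0

filter rows where lead_days > 15:
   lead_days  price   sku
0         18     57  D102
3         17    149  B101
6         30    133  B102
7         27     91  A202
8         25     91  D201
add column lead_days_x4 = t['lead_days'] * 4:
   lead_days  price   sku  lead_days_x4
0         18     57  D102            72
3         17    149  B101            68
6         30    133  B102           120
7         27     91  A202           108
8         25     91  D201           100
take 2 rows with largest lead_days_x4:
   lead_days  price   sku  lead_days_x4
6         30    133  B102           120
7         27     91  A202           108
Finally, mean of column 'lead_days_x4' = 114.0.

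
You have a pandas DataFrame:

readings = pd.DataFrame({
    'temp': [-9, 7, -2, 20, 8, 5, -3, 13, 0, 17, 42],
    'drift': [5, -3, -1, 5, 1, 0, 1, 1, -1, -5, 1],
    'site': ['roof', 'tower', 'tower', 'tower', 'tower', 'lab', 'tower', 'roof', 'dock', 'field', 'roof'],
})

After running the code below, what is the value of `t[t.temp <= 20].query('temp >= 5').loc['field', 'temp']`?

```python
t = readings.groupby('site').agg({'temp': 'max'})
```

17

group by site, max of temp:
       temp
site       
dock      0
field    17
lab       5
roof     42
tower    20
filter rows where temp <= 20:
       temp
site       
dock      0
field    17
lab       5
tower    20
filter rows where temp >= 5:
       temp
site       
field    17
lab       5
tower    20
Hence 17.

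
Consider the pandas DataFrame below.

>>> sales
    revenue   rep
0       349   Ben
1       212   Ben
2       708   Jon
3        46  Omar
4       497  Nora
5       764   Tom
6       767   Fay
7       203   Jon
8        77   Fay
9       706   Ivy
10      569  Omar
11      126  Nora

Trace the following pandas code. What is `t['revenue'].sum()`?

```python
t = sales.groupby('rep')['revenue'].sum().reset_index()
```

5024

group by rep, sum of revenue:
rep
Ben     561
Fay     844
Ivy     706
Jon     911
Nora    623
Omar    615
Tom     764
Name: revenue, dtype: int64
reset_index():
    rep  revenue
0   Ben      561
1   Fay      844
2   Ivy      706
3   Jon      911
4  Nora      623
5  Omar      615
6   Tom      764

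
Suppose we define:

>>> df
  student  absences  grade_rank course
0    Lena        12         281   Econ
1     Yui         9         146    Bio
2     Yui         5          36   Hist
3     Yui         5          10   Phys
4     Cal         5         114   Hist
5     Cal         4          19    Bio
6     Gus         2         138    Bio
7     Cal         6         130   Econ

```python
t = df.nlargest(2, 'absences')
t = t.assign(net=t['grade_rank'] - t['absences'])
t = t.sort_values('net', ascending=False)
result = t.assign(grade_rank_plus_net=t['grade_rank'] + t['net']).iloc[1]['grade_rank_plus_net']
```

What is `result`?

take 2 rows with largest absences:
  student  absences  grade_rank course
0    Lena        12         281   Econ
1     Yui         9         146    Bio
add column net = t['grade_rank'] - t['absences']:
  student  absences  grade_rank course  net
0    Lena        12         281   Econ  269
1     Yui         9         146    Bio  137
sort by net descending:
  student  absences  grade_rank course  net
0    Lena        12         281   Econ  269
1     Yui         9         146    Bio  137
add column grade_rank_plus_net = t['grade_rank'] + t['net']:
  student  absences  grade_rank course  net  grade_rank_plus_net
0    Lena        12         281   Econ  269                  550
1     Yui         9         146    Bio  137                  283
value at position 1, column 'grade_rank_plus_net' → 283

283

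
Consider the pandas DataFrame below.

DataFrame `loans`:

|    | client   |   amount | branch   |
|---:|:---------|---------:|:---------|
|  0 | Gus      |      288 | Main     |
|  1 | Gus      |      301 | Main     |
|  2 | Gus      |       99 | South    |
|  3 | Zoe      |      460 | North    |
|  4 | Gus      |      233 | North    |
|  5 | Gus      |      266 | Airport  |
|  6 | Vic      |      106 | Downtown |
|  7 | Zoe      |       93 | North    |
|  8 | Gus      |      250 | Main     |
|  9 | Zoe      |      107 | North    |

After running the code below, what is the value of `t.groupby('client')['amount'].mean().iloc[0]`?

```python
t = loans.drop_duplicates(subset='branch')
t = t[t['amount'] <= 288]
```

drop duplicate branch (keep=first):
  client  amount    branch
0    Gus     288      Main
2    Gus      99     South
3    Zoe     460     North
5    Gus     266   Airport
6    Vic     106  Downtown
filter rows where amount <= 288:
  client  amount    branch
0    Gus     288      Main
2    Gus      99     South
5    Gus     266   Airport
6    Vic     106  Downtown
group by client, mean of amount:
client
Gus    217.666667
Vic    106.000000
Name: amount, dtype: float64

217.666666667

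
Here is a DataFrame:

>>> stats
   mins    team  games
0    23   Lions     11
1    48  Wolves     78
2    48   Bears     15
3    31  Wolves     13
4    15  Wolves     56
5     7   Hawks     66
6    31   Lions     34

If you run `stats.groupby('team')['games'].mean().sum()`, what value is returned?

group by team, mean of games:
team
Bears     15.0
Hawks     66.0
Lions     22.5
Wolves    49.0
Name: games, dtype: float64
Reading off the sum of the resulting series, we get 152.5.

152.5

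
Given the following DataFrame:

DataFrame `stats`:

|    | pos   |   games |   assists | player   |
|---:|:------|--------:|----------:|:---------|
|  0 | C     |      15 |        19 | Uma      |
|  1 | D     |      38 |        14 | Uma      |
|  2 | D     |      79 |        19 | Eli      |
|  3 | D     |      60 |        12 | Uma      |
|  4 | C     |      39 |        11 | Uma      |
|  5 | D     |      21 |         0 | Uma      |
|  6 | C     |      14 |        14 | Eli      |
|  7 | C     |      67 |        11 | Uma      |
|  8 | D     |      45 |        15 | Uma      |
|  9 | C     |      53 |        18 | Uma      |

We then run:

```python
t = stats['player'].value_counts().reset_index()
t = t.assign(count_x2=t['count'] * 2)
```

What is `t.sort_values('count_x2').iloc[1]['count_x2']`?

16

value_counts of player:
player
Uma    8
Eli    2
Name: count, dtype: int64
reset_index():
  player  count
0    Uma      8
1    Eli      2
add column count_x2 = t['count'] * 2:
  player  count  count_x2
0    Uma      8        16
1    Eli      2         4
sort by count_x2:
  player  count  count_x2
1    Eli      2         4
0    Uma      8        16
Finally, value at position 1, column 'count_x2' = 16.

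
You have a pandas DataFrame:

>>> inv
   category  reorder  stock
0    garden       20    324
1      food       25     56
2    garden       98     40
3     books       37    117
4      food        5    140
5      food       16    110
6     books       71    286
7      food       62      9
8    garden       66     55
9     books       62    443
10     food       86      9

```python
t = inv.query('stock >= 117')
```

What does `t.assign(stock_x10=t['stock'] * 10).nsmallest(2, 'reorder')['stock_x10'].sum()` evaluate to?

filter rows where stock >= 117:
  category  reorder  stock
0   garden       20    324
3    books       37    117
4     food        5    140
6    books       71    286
9    books       62    443
add column stock_x10 = t['stock'] * 10:
  category  reorder  stock  stock_x10
0   garden       20    324       3240
3    books       37    117       1170
4     food        5    140       1400
6    books       71    286       2860
9    books       62    443       4430
take 2 rows with smallest reorder:
  category  reorder  stock  stock_x10
4     food        5    140       1400
0   garden       20    324       3240
Then the sum of column 'stock_x10': 4640

4640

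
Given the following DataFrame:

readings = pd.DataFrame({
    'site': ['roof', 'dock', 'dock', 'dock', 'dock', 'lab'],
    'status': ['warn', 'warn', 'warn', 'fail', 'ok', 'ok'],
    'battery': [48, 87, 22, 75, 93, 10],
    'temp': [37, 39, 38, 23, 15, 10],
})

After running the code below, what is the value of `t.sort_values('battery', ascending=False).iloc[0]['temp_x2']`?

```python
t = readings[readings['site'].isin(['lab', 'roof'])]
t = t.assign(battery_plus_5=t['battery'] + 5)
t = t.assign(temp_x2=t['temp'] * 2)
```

filter rows where site in ['lab', 'roof']:
   site status  battery  temp
0  roof   warn       48    37
5   lab     ok       10    10
add column battery_plus_5 = t['battery'] + 5:
   site status  battery  temp  battery_plus_5
0  roof   warn       48    37              53
5   lab     ok       10    10              15
add column temp_x2 = t['temp'] * 2:
   site status  battery  temp  battery_plus_5  temp_x2
0  roof   warn       48    37              53       74
5   lab     ok       10    10              15       20
sort by battery descending:
   site status  battery  temp  battery_plus_5  temp_x2
0  roof   warn       48    37              53       74
5   lab     ok       10    10              15       20
So iloc[0]['temp_x2'] = 74.

74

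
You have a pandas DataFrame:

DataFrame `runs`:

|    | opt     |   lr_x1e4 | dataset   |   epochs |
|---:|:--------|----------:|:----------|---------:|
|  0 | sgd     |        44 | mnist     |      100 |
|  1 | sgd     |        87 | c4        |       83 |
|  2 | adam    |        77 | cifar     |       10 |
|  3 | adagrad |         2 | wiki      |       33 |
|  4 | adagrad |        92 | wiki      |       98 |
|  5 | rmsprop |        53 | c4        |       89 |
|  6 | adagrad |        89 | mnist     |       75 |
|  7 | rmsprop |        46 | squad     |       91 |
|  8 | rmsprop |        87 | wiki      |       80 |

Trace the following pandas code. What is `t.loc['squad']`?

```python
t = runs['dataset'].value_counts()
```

1

value_counts of dataset:
dataset
wiki     3
mnist    2
c4       2
cifar    1
squad    1
Name: count, dtype: int64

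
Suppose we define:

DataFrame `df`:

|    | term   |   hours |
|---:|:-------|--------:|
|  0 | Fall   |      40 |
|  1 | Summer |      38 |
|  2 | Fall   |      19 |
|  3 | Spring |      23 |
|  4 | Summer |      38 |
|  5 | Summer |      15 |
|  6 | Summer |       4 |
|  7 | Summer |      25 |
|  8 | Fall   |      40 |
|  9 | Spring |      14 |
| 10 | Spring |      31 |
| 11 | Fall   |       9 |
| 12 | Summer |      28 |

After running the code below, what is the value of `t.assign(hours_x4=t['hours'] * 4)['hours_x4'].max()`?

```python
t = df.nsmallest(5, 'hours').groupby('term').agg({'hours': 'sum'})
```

112

take 5 rows with smallest hours:
      term  hours
6   Summer      4
11    Fall      9
9   Spring     14
5   Summer     15
2     Fall     19
group by term, sum of hours:
        hours
term         
Fall       28
Spring     14
Summer     19
add column hours_x4 = t['hours'] * 4:
        hours  hours_x4
term                   
Fall       28       112
Spring     14        56
Summer     19        76
The max of column 'hours_x4' is 112.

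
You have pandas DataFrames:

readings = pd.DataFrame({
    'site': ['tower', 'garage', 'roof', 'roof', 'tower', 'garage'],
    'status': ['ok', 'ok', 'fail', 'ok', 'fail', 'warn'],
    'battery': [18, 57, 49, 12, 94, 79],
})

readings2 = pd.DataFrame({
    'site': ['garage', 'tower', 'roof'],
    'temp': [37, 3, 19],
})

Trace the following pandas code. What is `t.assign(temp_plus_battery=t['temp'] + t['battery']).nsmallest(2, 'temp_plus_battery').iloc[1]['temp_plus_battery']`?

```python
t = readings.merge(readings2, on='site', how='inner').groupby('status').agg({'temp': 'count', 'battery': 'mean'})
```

73.5

merge on 'site' (how='inner') → 6 rows:
     site status  battery  temp
0   tower     ok       18     3
1  garage     ok       57    37
2    roof   fail       49    19
3    roof     ok       12    19
4   tower   fail       94     3
5  garage   warn       79    37
group by status: count(temp), mean(battery):
        temp  battery
status               
fail       2     71.5
ok         3     29.0
warn       1     79.0
add column temp_plus_battery = t['temp'] + t['battery']:
        temp  battery  temp_plus_battery
status                                  
fail       2     71.5               73.5
ok         3     29.0               32.0
warn       1     79.0               80.0
take 2 rows with smallest temp_plus_battery:
        temp  battery  temp_plus_battery
status                                  
ok         3     29.0               32.0
fail       2     71.5               73.5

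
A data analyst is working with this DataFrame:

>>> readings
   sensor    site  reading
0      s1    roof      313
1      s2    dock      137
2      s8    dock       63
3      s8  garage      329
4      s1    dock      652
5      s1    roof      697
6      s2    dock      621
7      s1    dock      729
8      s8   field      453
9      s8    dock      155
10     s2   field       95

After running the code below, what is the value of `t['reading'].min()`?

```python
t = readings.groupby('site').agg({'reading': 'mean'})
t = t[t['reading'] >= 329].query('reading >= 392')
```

group by site, mean of reading:
           reading
site              
dock    392.833333
field   274.000000
garage  329.000000
roof    505.000000
filter rows where reading >= 329:
           reading
site              
dock    392.833333
garage  329.000000
roof    505.000000
filter rows where reading >= 392:
         reading
site            
dock  392.833333
roof  505.000000

392.833333333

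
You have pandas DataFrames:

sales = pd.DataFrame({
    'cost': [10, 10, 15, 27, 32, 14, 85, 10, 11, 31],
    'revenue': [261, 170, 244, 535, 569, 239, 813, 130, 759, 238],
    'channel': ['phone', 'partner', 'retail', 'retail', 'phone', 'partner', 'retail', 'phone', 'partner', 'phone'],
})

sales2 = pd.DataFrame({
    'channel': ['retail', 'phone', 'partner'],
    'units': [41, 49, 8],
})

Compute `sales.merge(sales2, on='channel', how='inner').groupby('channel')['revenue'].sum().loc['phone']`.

1198

merge on 'channel' (how='inner') → 10 rows:
   cost  revenue  channel  units
0    10      261    phone     49
1    10      170  partner      8
2    15      244   retail     41
3    27      535   retail     41
4    32      569    phone     49
5    14      239  partner      8
6    85      813   retail     41
7    10      130    phone     49
8    11      759  partner      8
9    31      238    phone     49
group by channel, sum of revenue:
channel
partner    1168
phone      1198
retail     1592
Name: revenue, dtype: int64
Hence 1198.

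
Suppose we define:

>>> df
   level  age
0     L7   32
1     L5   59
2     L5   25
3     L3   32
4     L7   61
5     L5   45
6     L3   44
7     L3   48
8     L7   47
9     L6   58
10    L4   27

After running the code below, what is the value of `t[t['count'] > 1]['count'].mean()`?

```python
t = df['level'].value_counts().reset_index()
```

value_counts of level:
level
L7    3
L5    3
L3    3
L6    1
L4    1
Name: count, dtype: int64
reset_index():
  level  count
0    L7      3
1    L5      3
2    L3      3
3    L6      1
4    L4      1
filter rows where count > 1:
  level  count
0    L7      3
1    L5      3
2    L3      3
Reading off the mean of column 'count', we get 3.0.

3.0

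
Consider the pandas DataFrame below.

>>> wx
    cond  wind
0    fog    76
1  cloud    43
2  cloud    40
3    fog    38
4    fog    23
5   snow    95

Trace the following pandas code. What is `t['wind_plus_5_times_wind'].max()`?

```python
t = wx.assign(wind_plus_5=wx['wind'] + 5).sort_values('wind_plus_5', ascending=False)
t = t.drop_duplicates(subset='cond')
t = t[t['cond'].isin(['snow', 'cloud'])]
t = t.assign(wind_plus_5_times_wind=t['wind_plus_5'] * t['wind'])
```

add column wind_plus_5 = wx['wind'] + 5:
    cond  wind  wind_plus_5
0    fog    76           81
1  cloud    43           48
2  cloud    40           45
3    fog    38           43
4    fog    23           28
5   snow    95          100
sort by wind_plus_5 descending:
    cond  wind  wind_plus_5
5   snow    95          100
0    fog    76           81
1  cloud    43           48
2  cloud    40           45
3    fog    38           43
4    fog    23           28
drop duplicate cond (keep=first):
    cond  wind  wind_plus_5
5   snow    95          100
0    fog    76           81
1  cloud    43           48
filter rows where cond in ['snow', 'cloud']:
    cond  wind  wind_plus_5
5   snow    95          100
1  cloud    43           48
add column wind_plus_5_times_wind = t['wind_plus_5'] * t['wind']:
    cond  wind  wind_plus_5  wind_plus_5_times_wind
5   snow    95          100                    9500
1  cloud    43           48                    2064

9500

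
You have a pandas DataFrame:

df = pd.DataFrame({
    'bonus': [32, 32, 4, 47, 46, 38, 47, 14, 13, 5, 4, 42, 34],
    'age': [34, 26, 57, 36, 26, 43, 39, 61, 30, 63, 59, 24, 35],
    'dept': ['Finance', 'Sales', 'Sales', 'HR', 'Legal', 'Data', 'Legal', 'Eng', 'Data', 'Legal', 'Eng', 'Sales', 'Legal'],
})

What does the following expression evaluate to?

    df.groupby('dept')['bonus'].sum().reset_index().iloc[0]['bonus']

51

group by dept, sum of bonus:
dept
Data        51
Eng         18
Finance     32
HR          47
Legal      132
Sales       78
Name: bonus, dtype: int64
reset_index():
      dept  bonus
0     Data     51
1      Eng     18
2  Finance     32
3       HR     47
4    Legal    132
5    Sales     78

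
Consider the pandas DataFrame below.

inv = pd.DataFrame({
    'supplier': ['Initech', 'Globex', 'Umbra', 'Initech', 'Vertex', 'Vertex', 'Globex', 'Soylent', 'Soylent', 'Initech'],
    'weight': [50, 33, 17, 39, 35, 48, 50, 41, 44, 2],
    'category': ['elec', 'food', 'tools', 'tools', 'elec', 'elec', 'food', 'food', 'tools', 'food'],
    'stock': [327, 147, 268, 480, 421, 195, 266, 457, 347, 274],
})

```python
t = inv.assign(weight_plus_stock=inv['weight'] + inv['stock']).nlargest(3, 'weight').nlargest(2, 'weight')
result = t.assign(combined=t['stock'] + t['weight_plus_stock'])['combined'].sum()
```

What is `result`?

add column weight_plus_stock = inv['weight'] + inv['stock']:
  supplier  weight category  stock  weight_plus_stock
0  Initech      50     elec    327                377
1   Globex      33     food    147                180
2    Umbra      17    tools    268                285
3  Initech      39    tools    480                519
4   Vertex      35     elec    421                456
5   Vertex      48     elec    195                243
6   Globex      50     food    266                316
7  Soylent      41     food    457                498
8  Soylent      44    tools    347                391
9  Initech       2     food    274                276
take 3 rows with largest weight:
  supplier  weight category  stock  weight_plus_stock
0  Initech      50     elec    327                377
6   Globex      50     food    266                316
5   Vertex      48     elec    195                243
take 2 rows with largest weight:
  supplier  weight category  stock  weight_plus_stock
0  Initech      50     elec    327                377
6   Globex      50     food    266                316
add column combined = t['stock'] + t['weight_plus_stock']:
  supplier  weight category  stock  weight_plus_stock  combined
0  Initech      50     elec    327                377       704
6   Globex      50     food    266                316       582

1286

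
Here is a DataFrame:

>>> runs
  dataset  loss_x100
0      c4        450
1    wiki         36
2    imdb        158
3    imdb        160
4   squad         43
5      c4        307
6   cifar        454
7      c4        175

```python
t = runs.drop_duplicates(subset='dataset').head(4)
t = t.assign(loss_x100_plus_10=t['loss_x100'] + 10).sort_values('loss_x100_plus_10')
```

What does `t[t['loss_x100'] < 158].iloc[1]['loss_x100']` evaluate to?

drop duplicate dataset (keep=first):
  dataset  loss_x100
0      c4        450
1    wiki         36
2    imdb        158
4   squad         43
6   cifar        454
take first 4 rows:
  dataset  loss_x100
0      c4        450
1    wiki         36
2    imdb        158
4   squad         43
add column loss_x100_plus_10 = t['loss_x100'] + 10:
  dataset  loss_x100  loss_x100_plus_10
0      c4        450                460
1    wiki         36                 46
2    imdb        158                168
4   squad         43                 53
sort by loss_x100_plus_10:
  dataset  loss_x100  loss_x100_plus_10
1    wiki         36                 46
4   squad         43                 53
2    imdb        158                168
0      c4        450                460
filter rows where loss_x100 < 158:
  dataset  loss_x100  loss_x100_plus_10
1    wiki         36                 46
4   squad         43                 53

43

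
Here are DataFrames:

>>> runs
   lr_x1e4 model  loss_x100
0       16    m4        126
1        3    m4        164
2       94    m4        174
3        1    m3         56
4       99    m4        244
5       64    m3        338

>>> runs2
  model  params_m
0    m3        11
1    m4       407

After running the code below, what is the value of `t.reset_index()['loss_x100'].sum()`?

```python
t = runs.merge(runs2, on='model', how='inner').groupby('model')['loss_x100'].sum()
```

1102

merge on 'model' (how='inner') → 6 rows:
   lr_x1e4 model  loss_x100  params_m
0       16    m4        126       407
1        3    m4        164       407
2       94    m4        174       407
3        1    m3         56        11
4       99    m4        244       407
5       64    m3        338        11
group by model, sum of loss_x100:
model
m3    394
m4    708
Name: loss_x100, dtype: int64
reset_index():
  model  loss_x100
0    m3        394
1    m4        708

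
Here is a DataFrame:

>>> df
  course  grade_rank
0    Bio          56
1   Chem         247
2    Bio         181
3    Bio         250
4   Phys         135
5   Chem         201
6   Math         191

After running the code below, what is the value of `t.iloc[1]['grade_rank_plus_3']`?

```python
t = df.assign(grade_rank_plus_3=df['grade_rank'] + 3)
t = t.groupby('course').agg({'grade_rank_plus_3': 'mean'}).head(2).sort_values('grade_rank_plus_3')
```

227.0

add column grade_rank_plus_3 = df['grade_rank'] + 3:
  course  grade_rank  grade_rank_plus_3
0    Bio          56                 59
1   Chem         247                250
2    Bio         181                184
3    Bio         250                253
4   Phys         135                138
5   Chem         201                204
6   Math         191                194
group by course, mean of grade_rank_plus_3:
        grade_rank_plus_3
course                   
Bio            165.333333
Chem           227.000000
Math           194.000000
Phys           138.000000
take first 2 rows:
        grade_rank_plus_3
course                   
Bio            165.333333
Chem           227.000000
sort by grade_rank_plus_3:
        grade_rank_plus_3
course                   
Bio            165.333333
Chem           227.000000
Finally, value at position 1, column 'grade_rank_plus_3' = 227.0.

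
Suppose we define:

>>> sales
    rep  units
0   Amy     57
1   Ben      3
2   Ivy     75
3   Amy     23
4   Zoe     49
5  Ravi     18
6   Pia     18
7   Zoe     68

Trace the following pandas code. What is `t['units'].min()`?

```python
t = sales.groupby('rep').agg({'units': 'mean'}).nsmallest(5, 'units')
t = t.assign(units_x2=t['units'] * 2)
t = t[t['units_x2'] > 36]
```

group by rep, mean of units:
      units
rep        
Amy    40.0
Ben     3.0
Ivy    75.0
Pia    18.0
Ravi   18.0
Zoe    58.5
take 5 rows with smallest units:
      units
rep        
Ben     3.0
Pia    18.0
Ravi   18.0
Amy    40.0
Zoe    58.5
add column units_x2 = t['units'] * 2:
      units  units_x2
rep                  
Ben     3.0       6.0
Pia    18.0      36.0
Ravi   18.0      36.0
Amy    40.0      80.0
Zoe    58.5     117.0
filter rows where units_x2 > 36:
     units  units_x2
rep                 
Amy   40.0      80.0
Zoe   58.5     117.0

40.0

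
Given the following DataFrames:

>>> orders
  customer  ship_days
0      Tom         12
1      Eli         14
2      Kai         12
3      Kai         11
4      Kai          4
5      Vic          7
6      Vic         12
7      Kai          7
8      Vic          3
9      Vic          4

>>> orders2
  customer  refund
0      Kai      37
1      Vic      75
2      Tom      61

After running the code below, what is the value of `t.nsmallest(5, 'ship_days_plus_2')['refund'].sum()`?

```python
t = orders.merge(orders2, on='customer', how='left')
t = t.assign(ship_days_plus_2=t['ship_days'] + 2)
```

299.0

merge on 'customer' (how='left') → 10 rows:
  customer  ship_days  refund
0      Tom         12    61.0
1      Eli         14     NaN
2      Kai         12    37.0
3      Kai         11    37.0
4      Kai          4    37.0
5      Vic          7    75.0
6      Vic         12    75.0
7      Kai          7    37.0
8      Vic          3    75.0
9      Vic          4    75.0
add column ship_days_plus_2 = t['ship_days'] + 2:
  customer  ship_days  refund  ship_days_plus_2
0      Tom         12    61.0                14
1      Eli         14     NaN                16
2      Kai         12    37.0                14
3      Kai         11    37.0                13
4      Kai          4    37.0                 6
5      Vic          7    75.0                 9
6      Vic         12    75.0                14
7      Kai          7    37.0                 9
8      Vic          3    75.0                 5
9      Vic          4    75.0                 6
take 5 rows with smallest ship_days_plus_2:
  customer  ship_days  refund  ship_days_plus_2
8      Vic          3    75.0                 5
4      Kai          4    37.0                 6
9      Vic          4    75.0                 6
5      Vic          7    75.0                 9
7      Kai          7    37.0                 9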